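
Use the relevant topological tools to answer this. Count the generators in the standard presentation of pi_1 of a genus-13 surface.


Standard presentation: pi_1(Sigma_g) = <a_1,b_1,...,a_g,b_g | [a_1,b_1]...[a_g,b_g] = 1>.
Number of generators = 2g = 2*13 = 26

26


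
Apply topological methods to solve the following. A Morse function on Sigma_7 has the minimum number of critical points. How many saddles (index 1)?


A perfect Morse function has m_k = b_k.
For Sigma_7: b_0=1, b_1=2g=14, b_2=1.
Saddles m_1 = 2g = 14

14


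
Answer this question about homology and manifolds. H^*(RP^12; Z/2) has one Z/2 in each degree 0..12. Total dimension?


H^k(RP^12; Z/2) = Z/2 for each 0 <= k <= 12.
Total dimension = 12 + 1 = 13

13


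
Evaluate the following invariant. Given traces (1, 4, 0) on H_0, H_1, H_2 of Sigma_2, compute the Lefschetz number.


L(f) = tr(f_0*) - tr(f_1*) + tr(f_2*).
= 1 - (4) + (0)
= -3

-3


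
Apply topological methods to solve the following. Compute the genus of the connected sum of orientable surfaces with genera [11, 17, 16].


Genus is additive under connected sum of orientable surfaces.
g = 11 + 17 + 16 = 44

44


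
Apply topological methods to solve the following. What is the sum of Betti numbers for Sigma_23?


For Sigma_23: b_0 = 1, b_1 = 2g = 46, b_2 = 1.
Total = 1 + 46 + 1 = 48

48


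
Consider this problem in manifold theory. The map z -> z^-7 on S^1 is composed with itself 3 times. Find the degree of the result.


deg(f) = -7. Degree is multiplicative: deg(f^3) = (deg f)^3.
deg(f^3) = (-7)^3 = -343

-343


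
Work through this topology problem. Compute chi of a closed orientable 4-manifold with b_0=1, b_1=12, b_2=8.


By Poincare duality b_k = b_{4-k}, so full Betti numbers: b_0=1, b_1=12, b_2=8, b_3=12, b_4=1.
chi = sum (-1)^k b_k = -14

-14


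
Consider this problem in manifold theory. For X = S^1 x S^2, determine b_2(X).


Each S^d has Poincare polynomial 1 + t^d.
The product S^1 x S^2 has Poincare polynomial prod(1+t^d_i).
Expanding: b_0=1, b_1=1, b_2=1, b_3=1.
b_2 = 1

1


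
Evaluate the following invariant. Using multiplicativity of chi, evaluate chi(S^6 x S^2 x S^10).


chi is multiplicative: chi(X x Y) = chi(X) chi(Y).
Each even-dim sphere has chi = 2. There are 3 factors.
chi = 2^3 = 8

8


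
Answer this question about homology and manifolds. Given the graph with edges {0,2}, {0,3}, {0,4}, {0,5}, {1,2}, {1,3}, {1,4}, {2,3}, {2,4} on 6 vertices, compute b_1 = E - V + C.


b_1 = E - V + (number of components).
E = 9, V = 6, components = 1.
b_1 = 9 - 6 + 1 = 4

4


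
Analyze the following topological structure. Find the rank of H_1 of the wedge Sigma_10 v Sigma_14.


For a wedge: H_1(A v B) = H_1(A) + H_1(B).
b_1(Sigma_10) = 20, b_1(Sigma_14) = 28.
b_1 = 20 + 28 = 48

48


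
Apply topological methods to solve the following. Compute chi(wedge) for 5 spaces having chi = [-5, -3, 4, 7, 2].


chi(A v B) = chi(A) + chi(B) - 1 (one point identified).
For 5 spaces: chi = (sum chi_i) - (5 - 1).
sum = 5; chi = 5 - 4 = 1

1


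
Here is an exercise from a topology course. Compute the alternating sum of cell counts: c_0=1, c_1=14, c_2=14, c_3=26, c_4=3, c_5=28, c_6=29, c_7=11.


chi = sum_k (-1)^k c_k.
= (-1)^0*1 + (-1)^1*14 + (-1)^2*14 + (-1)^3*26 + (-1)^4*3 + (-1)^5*28 + (-1)^6*29 + (-1)^7*11
= (1) + (-14) + (14) + (-26) + (3) + (-28) + (29) + (-11)
= -32

-32


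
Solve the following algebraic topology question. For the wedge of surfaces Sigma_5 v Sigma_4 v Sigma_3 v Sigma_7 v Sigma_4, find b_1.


For a wedge X v Y: reduced H_k(X v Y) = H_k(X) + H_k(Y).
Each Sigma_g contributes b_1 = 2g.
b_1 = 10 + 8 + 6 + 14 + 8 = 46

46


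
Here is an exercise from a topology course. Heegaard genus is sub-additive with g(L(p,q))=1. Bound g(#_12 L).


Heegaard genus satisfies g(A#B) <= g(A) + g(B).
Each lens space has g = 1.
Upper bound: 12 * 1 = 12

12


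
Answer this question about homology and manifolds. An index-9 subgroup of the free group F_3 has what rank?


Nielsen-Schreier: an index-n subgroup of F_r is free of rank 1 + n(r-1).
Equivalently: chi(cover) = n*chi(base); chi(vee_r S^1) = 1 - 3 = -2.
chi(E) = 9*(-2) = -18; rank = 1 - chi(E) = 1 - (-18) = 19.
rank = 1 + 9*(3-1) = 1 + 18 = 19

19


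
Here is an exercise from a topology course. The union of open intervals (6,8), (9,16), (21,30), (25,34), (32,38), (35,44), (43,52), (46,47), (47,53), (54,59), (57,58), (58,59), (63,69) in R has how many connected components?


Sort and merge overlapping open intervals.
Merged: (6,8), (9,16), (21,53), (54,59), (63,69).
Number of components = 5

5


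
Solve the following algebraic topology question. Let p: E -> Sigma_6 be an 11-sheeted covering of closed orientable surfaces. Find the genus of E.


For an n-sheeted cover: chi(E) = n * chi(B).
chi(Sigma_6) = 2 - 2*6 = -10.
chi(E) = 11 * (-10) = -110.
genus(E) = (2 - chi(E))/2 = (2 - (-110))/2 = 112/2 = 56

56


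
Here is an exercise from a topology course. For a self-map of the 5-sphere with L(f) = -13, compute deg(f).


L(f) = 1 + (-1)^5 deg(f) on S^5.
-13 = 1 + (-1)^5 * deg(f)
(-1)^5 * deg(f) = -14
deg(f) = 14

14


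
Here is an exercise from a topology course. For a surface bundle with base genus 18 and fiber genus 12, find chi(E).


For a fiber bundle F -> E -> B (with CW structure): chi(E) = chi(B) * chi(F).
chi(Sigma_18) = -34, chi(Sigma_12) = -22.
chi(E) = (-34) * (-22) = 748

748


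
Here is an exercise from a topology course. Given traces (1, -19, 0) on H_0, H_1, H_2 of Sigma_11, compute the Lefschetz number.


L(f) = tr(f_0*) - tr(f_1*) + tr(f_2*).
= 1 - (-19) + (0)
= 20

20


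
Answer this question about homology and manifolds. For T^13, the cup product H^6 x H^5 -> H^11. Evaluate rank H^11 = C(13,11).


Cup product: H^p x H^q -> H^{p+q}; here p+q = 6+5 = 11.
rank H^k(T^n) = C(n,k).
C(13,11) = 78

78


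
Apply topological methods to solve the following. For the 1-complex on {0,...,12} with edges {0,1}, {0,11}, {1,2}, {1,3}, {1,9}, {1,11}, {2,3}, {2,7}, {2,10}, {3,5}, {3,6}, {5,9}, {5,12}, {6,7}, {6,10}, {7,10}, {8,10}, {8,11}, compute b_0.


Run DFS/union-find over 13 vertices.
V = 13, E = 18.
Number of components = 2

2


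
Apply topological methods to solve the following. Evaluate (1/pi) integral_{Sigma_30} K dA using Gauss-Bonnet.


Gauss-Bonnet: integral K dA = 2*pi*chi(M).
chi(Sigma_30) = 2 - 2*30 = -58.
(integral K dA)/pi = 2*chi = 2*(-58) = -116

-116


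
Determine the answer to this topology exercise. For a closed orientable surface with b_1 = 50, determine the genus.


For a closed orientable surface: b_1 = 2g.
50 = 2g
g = 50 / 2 = 25

25


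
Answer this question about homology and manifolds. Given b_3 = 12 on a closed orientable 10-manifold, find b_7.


Poincare duality for closed orientable n-manifolds: b_k = b_{n-k}.
Here n = 10, so b_7 = b_3 = 12

12


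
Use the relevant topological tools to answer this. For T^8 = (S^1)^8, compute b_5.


By the Kunneth formula, b_k(T^n) = C(n,k).
b_5(T^8) = C(8,5).
C(8,5) = 8!/(5!*3!) = 56

56


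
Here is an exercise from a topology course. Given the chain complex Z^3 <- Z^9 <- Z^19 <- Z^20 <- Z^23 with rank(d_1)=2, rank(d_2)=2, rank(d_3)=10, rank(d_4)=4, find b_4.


rank H_k = rank(ker d_k) - rank(im d_{k+1}).
rank(ker d_4) = rank(C_4) - rank(d_4) = 23 - 4 = 19.
rank(im d_{4+1}) = 0.
rank H_4 = 19 - 0 = 19

19


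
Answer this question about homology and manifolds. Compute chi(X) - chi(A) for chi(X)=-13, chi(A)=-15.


Relative Euler characteristic: chi(X, A) = chi(X) - chi(A).
= -13 - (-15) = 2

2


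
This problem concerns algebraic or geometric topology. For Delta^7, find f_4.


Delta^7 has 7+1 vertices. A 4-face is a choice of 4+1 vertices.
f_4 = C(7+1, 4+1) = C(8,5) = 56

56


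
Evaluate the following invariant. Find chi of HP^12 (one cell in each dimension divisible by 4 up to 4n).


HP^12 has one cell in each dimension 0, 4, ..., 4*12 (12+1 cells, all even-dim).
chi = 12 + 1 = 13

13


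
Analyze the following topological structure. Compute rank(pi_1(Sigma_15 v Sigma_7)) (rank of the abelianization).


For a wedge: H_1(A v B) = H_1(A) + H_1(B).
b_1(Sigma_15) = 30, b_1(Sigma_7) = 14.
b_1 = 30 + 14 = 44

44


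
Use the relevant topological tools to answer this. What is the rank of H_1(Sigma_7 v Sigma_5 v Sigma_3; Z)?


For a wedge X v Y: reduced H_k(X v Y) = H_k(X) + H_k(Y).
Each Sigma_g contributes b_1 = 2g.
b_1 = 14 + 10 + 6 = 30

30


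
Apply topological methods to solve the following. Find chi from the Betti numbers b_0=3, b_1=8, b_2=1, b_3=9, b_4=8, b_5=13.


chi = sum_k (-1)^k b_k.
= (3) + (-8) + (1) + (-9) + (8) + (-13)
= -18

-18


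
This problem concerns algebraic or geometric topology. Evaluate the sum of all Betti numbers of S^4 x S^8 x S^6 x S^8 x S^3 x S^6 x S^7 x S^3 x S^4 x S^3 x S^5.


Total Betti number is multiplicative under products.
Each S^d (d>=1) has total Betti number 2.
There are 11 sphere factors.
Total = 2^11 = 2048

2048


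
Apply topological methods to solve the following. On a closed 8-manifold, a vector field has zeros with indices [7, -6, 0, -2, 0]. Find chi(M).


Poincare-Hopf: chi(M) = sum of indices of zeros.
chi = (7) + (-6) + (0) + (-2) + (0) = -1

-1


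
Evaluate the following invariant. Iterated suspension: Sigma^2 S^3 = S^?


Each suspension raises dimension by 1: Sigma S^n = S^{n+1}.
Sigma^2 S^3 = S^{3+2} = S^5

5


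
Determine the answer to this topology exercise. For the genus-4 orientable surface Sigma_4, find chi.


For a closed orientable surface of genus g: chi = 2 - 2g.
Here g = 4.
chi = 2 - 2*4 = 2 - 8 = -6

-6


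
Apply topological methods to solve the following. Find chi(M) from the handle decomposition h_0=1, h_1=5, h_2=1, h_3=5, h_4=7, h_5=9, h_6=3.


Handles of index k contribute (-1)^k to chi (same as CW cells).
chi = (1) + (-5) + (1) + (-5) + (7) + (-9) + (3) = -7

-7


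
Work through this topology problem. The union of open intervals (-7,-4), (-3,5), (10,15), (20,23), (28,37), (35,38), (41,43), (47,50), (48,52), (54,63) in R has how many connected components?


Sort and merge overlapping open intervals.
Merged: (-7,-4), (-3,5), (10,15), (20,23), (28,38), (41,43), (47,52), (54,63).
Number of components = 8

8


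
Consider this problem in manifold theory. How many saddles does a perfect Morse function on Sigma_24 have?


A perfect Morse function has m_k = b_k.
For Sigma_24: b_0=1, b_1=2g=48, b_2=1.
Saddles m_1 = 2g = 48

48


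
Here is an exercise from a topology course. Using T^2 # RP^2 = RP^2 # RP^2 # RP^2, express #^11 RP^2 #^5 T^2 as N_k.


Since a >= 1, the sum is non-orientable; each T^2 can be replaced by RP^2 # RP^2 (since T^2#RP^2 = 3RP^2).
Total crosscaps k = 11 + 2*5 = 21.
Check via chi: chi = 11*1 + 5*0 - (11+5-1)*2 = -19 = 2 - k = -19. Consistent.

21


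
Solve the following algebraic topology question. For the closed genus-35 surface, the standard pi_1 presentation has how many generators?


Standard presentation: pi_1(Sigma_g) = <a_1,b_1,...,a_g,b_g | [a_1,b_1]...[a_g,b_g] = 1>.
Number of generators = 2g = 2*35 = 70

70


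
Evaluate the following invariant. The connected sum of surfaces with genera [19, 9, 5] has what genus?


Genus is additive under connected sum of orientable surfaces.
g = 19 + 9 + 5 = 33

33


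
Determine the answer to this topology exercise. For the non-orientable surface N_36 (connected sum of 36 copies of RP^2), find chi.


For a non-orientable closed surface with k crosscaps: chi = 2 - k.
Here k = 36.
chi = 2 - 36 = -34

-34


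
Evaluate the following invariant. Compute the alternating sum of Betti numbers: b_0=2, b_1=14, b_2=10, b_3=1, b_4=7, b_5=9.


chi = sum_k (-1)^k b_k.
= (2) + (-14) + (10) + (-1) + (7) + (-9)
= -5

-5


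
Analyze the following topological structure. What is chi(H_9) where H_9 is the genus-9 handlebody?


A genus-g handlebody deformation retracts to a wedge of g circles.
chi(vee_g S^1) = 1 - g.
chi(H_9) = 1 - 9 = -8

-8


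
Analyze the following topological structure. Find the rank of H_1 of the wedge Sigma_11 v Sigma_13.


For a wedge: H_1(A v B) = H_1(A) + H_1(B).
b_1(Sigma_11) = 22, b_1(Sigma_13) = 26.
b_1 = 22 + 26 = 48

48


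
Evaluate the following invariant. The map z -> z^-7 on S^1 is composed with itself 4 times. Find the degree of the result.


deg(f) = -7. Degree is multiplicative: deg(f^4) = (deg f)^4.
deg(f^4) = (-7)^4 = 2401

2401


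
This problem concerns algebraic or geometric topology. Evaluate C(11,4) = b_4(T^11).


By the Kunneth formula, b_k(T^n) = C(n,k).
b_4(T^11) = C(11,4).
C(11,4) = 11!/(4!*7!) = 330

330


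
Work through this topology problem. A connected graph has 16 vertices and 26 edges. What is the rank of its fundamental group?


For a connected graph: rank(pi_1) = b_1 = E - V + 1 = 1 - chi.
chi = V - E = 16 - 26 = -10.
rank = 1 - (-10) = 26 - 16 + 1 = 11

11


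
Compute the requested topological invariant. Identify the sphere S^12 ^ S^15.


S^m ^ S^n = S^{m+n}.
k = 12 + 15 = 27

27


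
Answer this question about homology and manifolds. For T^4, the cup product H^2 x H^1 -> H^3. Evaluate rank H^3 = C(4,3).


Cup product: H^p x H^q -> H^{p+q}; here p+q = 2+1 = 3.
rank H^k(T^n) = C(n,k).
C(4,3) = 4

4


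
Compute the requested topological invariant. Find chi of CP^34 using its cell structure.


CP^34 has one cell in each even dimension 0, 2, ..., 2*34 (34+1 cells total).
All cells are even-dimensional, so chi = number of cells.
chi = 34 + 1 = 35

35


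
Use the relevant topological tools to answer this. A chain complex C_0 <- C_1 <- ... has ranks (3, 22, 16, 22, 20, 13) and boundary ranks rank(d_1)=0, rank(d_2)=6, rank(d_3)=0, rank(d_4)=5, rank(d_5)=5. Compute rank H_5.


rank H_k = rank(ker d_k) - rank(im d_{k+1}).
rank(ker d_5) = rank(C_5) - rank(d_5) = 13 - 5 = 8.
rank(im d_{5+1}) = 0.
rank H_5 = 8 - 0 = 8

8


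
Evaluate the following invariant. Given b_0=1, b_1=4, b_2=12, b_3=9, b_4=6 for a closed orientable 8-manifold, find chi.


By Poincare duality b_k = b_{8-k}, so full Betti numbers: b_0=1, b_1=4, b_2=12, b_3=9, b_4=6, b_5=9, b_6=12, b_7=4, b_8=1.
chi = sum (-1)^k b_k = 6

6


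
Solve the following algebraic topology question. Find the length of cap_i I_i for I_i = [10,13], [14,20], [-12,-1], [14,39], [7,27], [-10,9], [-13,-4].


Intersection = [max(a_i), min(b_i)] = [14, -4].
Since 14 > -4, the intersection is empty.
Length = 0

0


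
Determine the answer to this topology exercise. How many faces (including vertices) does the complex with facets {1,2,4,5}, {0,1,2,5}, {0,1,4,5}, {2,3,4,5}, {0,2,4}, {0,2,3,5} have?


Each maximal simplex on m vertices has 2^m - 1 nonempty faces.
Take the union (dedupe shared faces).
Total distinct faces = 40

40


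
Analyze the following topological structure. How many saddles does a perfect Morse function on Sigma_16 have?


A perfect Morse function has m_k = b_k.
For Sigma_16: b_0=1, b_1=2g=32, b_2=1.
Saddles m_1 = 2g = 32

32


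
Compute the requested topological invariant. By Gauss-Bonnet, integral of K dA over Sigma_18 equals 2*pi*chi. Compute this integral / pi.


Gauss-Bonnet: integral K dA = 2*pi*chi(M).
chi(Sigma_18) = 2 - 2*18 = -34.
(integral K dA)/pi = 2*chi = 2*(-34) = -68

-68


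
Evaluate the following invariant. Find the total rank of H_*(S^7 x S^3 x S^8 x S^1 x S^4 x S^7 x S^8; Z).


Total Betti number is multiplicative under products.
Each S^d (d>=1) has total Betti number 2.
There are 7 sphere factors.
Total = 2^7 = 128

128


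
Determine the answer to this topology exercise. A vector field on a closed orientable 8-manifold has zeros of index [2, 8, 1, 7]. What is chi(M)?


Poincare-Hopf: chi(M) = sum of indices of zeros.
chi = (2) + (8) + (1) + (7) = 18

18


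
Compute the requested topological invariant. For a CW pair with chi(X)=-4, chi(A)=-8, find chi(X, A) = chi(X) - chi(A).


Relative Euler characteristic: chi(X, A) = chi(X) - chi(A).
= -4 - (-8) = 4

4


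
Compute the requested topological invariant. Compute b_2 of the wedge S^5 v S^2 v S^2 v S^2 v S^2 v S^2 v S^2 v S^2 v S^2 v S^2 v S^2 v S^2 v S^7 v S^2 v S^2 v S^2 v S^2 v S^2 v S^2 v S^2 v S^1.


For a wedge of spheres, H_k (k>0) is free on one generator per sphere of dimension k.
Spheres of dimension 2: count = 18.
b_2 = 18

18


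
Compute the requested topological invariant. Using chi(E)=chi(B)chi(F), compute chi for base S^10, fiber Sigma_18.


chi(S^10) = 2 (n even), chi(Sigma_18) = 2 - 2*18 = -34.
chi(E) = 2 * (-34) = -68

-68


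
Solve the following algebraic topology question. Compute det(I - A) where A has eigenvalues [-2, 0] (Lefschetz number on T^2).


For a torus self-map: L(f) = det(I - A) where A acts on H_1.
L(f) = (1--2) * (1-0) = 3 * 1 = 3

3


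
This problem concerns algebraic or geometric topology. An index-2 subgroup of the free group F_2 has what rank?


Nielsen-Schreier: an index-n subgroup of F_r is free of rank 1 + n(r-1).
Equivalently: chi(cover) = n*chi(base); chi(vee_r S^1) = 1 - 2 = -1.
chi(E) = 2*(-1) = -2; rank = 1 - chi(E) = 1 - (-2) = 3.
rank = 1 + 2*(2-1) = 1 + 2 = 3

3


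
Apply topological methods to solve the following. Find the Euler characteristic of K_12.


K_12: V = 12, E = C(12,2) = 66.
chi = V - E = 12 - 66 = -54

-54


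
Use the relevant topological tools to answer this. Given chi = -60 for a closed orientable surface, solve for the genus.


chi = 2 - 2g for closed orientable surfaces.
-60 = 2 - 2g
2g = 2 - (-60) = 62
g = 31

31


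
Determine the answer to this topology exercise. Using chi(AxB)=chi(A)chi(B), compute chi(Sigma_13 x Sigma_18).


chi(Sigma_13) = 2 - 2*13 = -24
chi(Sigma_18) = 2 - 2*18 = -34
chi(product) = (-24) * (-34) = 816

816


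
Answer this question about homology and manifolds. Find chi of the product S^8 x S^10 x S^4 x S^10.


chi is multiplicative: chi(X x Y) = chi(X) chi(Y).
Each even-dim sphere has chi = 2. There are 4 factors.
chi = 2^4 = 16

16


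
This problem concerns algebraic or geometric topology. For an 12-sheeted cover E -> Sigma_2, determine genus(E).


For an n-sheeted cover: chi(E) = n * chi(B).
chi(Sigma_2) = 2 - 2*2 = -2.
chi(E) = 12 * (-2) = -24.
genus(E) = (2 - chi(E))/2 = (2 - (-24))/2 = 26/2 = 13

13


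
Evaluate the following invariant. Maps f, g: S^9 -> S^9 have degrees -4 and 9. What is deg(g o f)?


Degree is multiplicative under composition: deg(g o f) = deg(g) * deg(f).
= 9 * -4 = -36

-36


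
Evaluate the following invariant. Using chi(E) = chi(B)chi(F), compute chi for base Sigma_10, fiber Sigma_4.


For a fiber bundle F -> E -> B (with CW structure): chi(E) = chi(B) * chi(F).
chi(Sigma_10) = -18, chi(Sigma_4) = -6.
chi(E) = (-18) * (-6) = 108

108


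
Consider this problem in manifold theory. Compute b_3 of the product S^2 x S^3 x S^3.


Each S^d has Poincare polynomial 1 + t^d.
The product S^2 x S^3 x S^3 has Poincare polynomial prod(1+t^d_i).
Expanding: b_0=1, b_2=1, b_3=2, b_5=2, b_6=1, b_8=1.
b_3 = 2

2


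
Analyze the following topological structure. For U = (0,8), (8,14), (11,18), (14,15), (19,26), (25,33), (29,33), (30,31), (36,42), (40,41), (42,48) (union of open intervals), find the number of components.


Sort and merge overlapping open intervals.
Merged: (0,8), (8,18), (19,33), (36,42), (42,48).
Number of components = 5

5


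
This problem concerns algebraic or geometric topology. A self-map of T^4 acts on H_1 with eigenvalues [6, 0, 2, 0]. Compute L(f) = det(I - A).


For a torus self-map: L(f) = det(I - A) where A acts on H_1.
L(f) = (1-6) * (1-0) * (1-2) * (1-0) = -5 * 1 * -1 * 1 = 5

5


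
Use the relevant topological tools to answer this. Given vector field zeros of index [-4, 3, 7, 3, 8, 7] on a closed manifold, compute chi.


Poincare-Hopf: chi(M) = sum of indices of zeros.
chi = (-4) + (3) + (7) + (3) + (8) + (7) = 24

24


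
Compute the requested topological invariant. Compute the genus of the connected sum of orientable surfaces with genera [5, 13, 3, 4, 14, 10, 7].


Genus is additive under connected sum of orientable surfaces.
g = 5 + 13 + 3 + 4 + 14 + 10 + 7 = 56

56


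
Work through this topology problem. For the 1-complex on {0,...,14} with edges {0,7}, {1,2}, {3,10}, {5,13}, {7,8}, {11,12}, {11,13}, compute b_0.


Run DFS/union-find over 15 vertices.
V = 15, E = 7.
Number of components = 8

8


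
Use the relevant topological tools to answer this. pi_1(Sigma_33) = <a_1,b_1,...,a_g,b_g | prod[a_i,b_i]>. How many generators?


Standard presentation: pi_1(Sigma_g) = <a_1,b_1,...,a_g,b_g | [a_1,b_1]...[a_g,b_g] = 1>.
Number of generators = 2g = 2*33 = 66

66


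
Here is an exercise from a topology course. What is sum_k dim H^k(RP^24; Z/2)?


H^k(RP^24; Z/2) = Z/2 for each 0 <= k <= 24.
Total dimension = 24 + 1 = 25

25


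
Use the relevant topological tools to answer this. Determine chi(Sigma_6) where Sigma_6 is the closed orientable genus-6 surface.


For a closed orientable surface of genus g: chi = 2 - 2g.
Here g = 6.
chi = 2 - 2*6 = 2 - 12 = -10

-10


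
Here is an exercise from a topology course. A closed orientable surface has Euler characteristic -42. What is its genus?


chi = 2 - 2g for closed orientable surfaces.
-42 = 2 - 2g
2g = 2 - (-42) = 44
g = 22

22


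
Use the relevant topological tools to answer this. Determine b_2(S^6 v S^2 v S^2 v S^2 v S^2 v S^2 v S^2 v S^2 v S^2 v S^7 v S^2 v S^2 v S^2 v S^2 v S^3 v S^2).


For a wedge of spheres, H_k (k>0) is free on one generator per sphere of dimension k.
Spheres of dimension 2: count = 13.
b_2 = 13

13


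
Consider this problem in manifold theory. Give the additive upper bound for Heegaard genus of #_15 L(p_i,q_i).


Heegaard genus satisfies g(A#B) <= g(A) + g(B).
Each lens space has g = 1.
Upper bound: 15 * 1 = 15

15


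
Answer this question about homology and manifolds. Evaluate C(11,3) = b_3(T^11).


By the Kunneth formula, b_k(T^n) = C(n,k).
b_3(T^11) = C(11,3).
C(11,3) = 11!/(3!*8!) = 165

165


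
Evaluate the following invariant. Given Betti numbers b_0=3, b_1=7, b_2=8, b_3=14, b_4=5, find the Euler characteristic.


chi = sum_k (-1)^k b_k.
= (3) + (-7) + (8) + (-14) + (5)
= -5

-5


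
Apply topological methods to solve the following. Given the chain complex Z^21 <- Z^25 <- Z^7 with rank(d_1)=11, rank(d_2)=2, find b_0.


rank H_k = rank(ker d_k) - rank(im d_{k+1}).
rank(ker d_0) = rank(C_0) - rank(d_0) = 21 - 0 = 21.
rank(im d_{0+1}) = 11.
rank H_0 = 21 - 11 = 10

10


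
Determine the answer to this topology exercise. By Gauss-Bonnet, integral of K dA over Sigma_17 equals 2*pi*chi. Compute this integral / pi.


Gauss-Bonnet: integral K dA = 2*pi*chi(M).
chi(Sigma_17) = 2 - 2*17 = -32.
(integral K dA)/pi = 2*chi = 2*(-32) = -64

-64


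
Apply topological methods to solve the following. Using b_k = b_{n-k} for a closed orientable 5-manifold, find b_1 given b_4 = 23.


Poincare duality for closed orientable n-manifolds: b_k = b_{n-k}.
Here n = 5, so b_1 = b_4 = 23

23


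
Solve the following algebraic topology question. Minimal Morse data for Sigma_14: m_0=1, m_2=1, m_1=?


A perfect Morse function has m_k = b_k.
For Sigma_14: b_0=1, b_1=2g=28, b_2=1.
Saddles m_1 = 2g = 28

28


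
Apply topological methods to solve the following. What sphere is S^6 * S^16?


Join of spheres: S^m * S^n = S^{m+n+1}.
dim = 6 + 16 + 1 = 23

23


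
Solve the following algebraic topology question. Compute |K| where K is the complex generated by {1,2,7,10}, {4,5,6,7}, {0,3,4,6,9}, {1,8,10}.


Each maximal simplex on m vertices has 2^m - 1 nonempty faces.
Take the union (dedupe shared faces).
Total distinct faces = 61

61


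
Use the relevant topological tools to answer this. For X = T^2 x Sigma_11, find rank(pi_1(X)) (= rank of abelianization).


pi_1(A x B) = pi_1(A) x pi_1(B); rank of abelianization = b_1.
b_1(T^2) = 2, b_1(Sigma_11) = 2*11 = 22.
b_1(product) = 2 + 22 = 24

24


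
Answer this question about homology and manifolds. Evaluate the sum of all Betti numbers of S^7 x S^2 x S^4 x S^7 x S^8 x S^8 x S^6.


Total Betti number is multiplicative under products.
Each S^d (d>=1) has total Betti number 2.
There are 7 sphere factors.
Total = 2^7 = 128

128


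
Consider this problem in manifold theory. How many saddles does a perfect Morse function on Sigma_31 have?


A perfect Morse function has m_k = b_k.
For Sigma_31: b_0=1, b_1=2g=62, b_2=1.
Saddles m_1 = 2g = 62

62


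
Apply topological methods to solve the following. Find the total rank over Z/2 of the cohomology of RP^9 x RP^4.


dim H^*(RP^n; Z/2) = n+1 (one Z/2 in each degree 0..n).
Total Betti number is multiplicative.
Total = (9+1) * (4+1) = 10 * 5 = 50

50


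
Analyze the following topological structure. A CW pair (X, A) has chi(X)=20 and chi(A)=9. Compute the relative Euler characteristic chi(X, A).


Relative Euler characteristic: chi(X, A) = chi(X) - chi(A).
= 20 - (9) = 11

11


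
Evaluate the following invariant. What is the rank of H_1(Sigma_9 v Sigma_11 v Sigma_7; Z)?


For a wedge X v Y: reduced H_k(X v Y) = H_k(X) + H_k(Y).
Each Sigma_g contributes b_1 = 2g.
b_1 = 18 + 22 + 14 = 54

54


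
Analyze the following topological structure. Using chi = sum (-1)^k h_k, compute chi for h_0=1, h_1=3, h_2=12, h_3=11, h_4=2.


Handles of index k contribute (-1)^k to chi (same as CW cells).
chi = (1) + (-3) + (12) + (-11) + (2) = 1

1


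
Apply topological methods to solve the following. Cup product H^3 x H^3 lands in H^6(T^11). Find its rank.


Cup product: H^p x H^q -> H^{p+q}; here p+q = 3+3 = 6.
rank H^k(T^n) = C(n,k).
C(11,6) = 462

462


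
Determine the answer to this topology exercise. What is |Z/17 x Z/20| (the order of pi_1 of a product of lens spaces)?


pi_1(X x Y) = pi_1(X) x pi_1(Y).
pi_1(L(17,1)) = Z/17, pi_1(L(20,1)) = Z/20.
|Z/17 x Z/20| = 17 * 20 = 340

340


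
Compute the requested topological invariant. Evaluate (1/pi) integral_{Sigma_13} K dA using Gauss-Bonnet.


Gauss-Bonnet: integral K dA = 2*pi*chi(M).
chi(Sigma_13) = 2 - 2*13 = -24.
(integral K dA)/pi = 2*chi = 2*(-24) = -48

-48


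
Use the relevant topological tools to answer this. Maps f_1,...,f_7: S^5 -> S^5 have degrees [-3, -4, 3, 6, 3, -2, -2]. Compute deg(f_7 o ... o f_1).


Degree is multiplicative: deg(composition) = product of degrees.
= (-3) * (-4) * (3) * (6) * (3) * (-2) * (-2) = 2592

2592


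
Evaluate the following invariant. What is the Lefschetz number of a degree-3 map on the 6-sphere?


On S^6: L(f) = tr(f_0*) + (-1)^6 tr(f_6*) = 1 + (-1)^6 * deg(f).
L(f) = 1 + (-1)^6 * 3 = 1 + 3 = 4

4


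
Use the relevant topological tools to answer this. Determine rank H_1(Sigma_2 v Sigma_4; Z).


For a wedge: H_1(A v B) = H_1(A) + H_1(B).
b_1(Sigma_2) = 4, b_1(Sigma_4) = 8.
b_1 = 4 + 8 = 12

12


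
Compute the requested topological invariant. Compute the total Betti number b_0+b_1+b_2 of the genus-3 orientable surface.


For Sigma_3: b_0 = 1, b_1 = 2g = 6, b_2 = 1.
Total = 1 + 6 + 1 = 8

8


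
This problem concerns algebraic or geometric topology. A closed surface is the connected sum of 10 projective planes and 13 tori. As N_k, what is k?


Since a >= 1, the sum is non-orientable; each T^2 can be replaced by RP^2 # RP^2 (since T^2#RP^2 = 3RP^2).
Total crosscaps k = 10 + 2*13 = 36.
Check via chi: chi = 10*1 + 13*0 - (10+13-1)*2 = -34 = 2 - k = -34. Consistent.

36


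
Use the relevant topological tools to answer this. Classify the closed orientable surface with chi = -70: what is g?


chi = 2 - 2g for closed orientable surfaces.
-70 = 2 - 2g
2g = 2 - (-70) = 72
g = 36

36


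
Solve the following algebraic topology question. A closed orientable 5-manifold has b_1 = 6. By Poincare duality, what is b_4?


Poincare duality for closed orientable n-manifolds: b_k = b_{n-k}.
Here n = 5, so b_4 = b_1 = 6

6


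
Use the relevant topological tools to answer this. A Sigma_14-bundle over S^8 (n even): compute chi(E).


chi(S^8) = 2 (n even), chi(Sigma_14) = 2 - 2*14 = -26.
chi(E) = 2 * (-26) = -52

-52


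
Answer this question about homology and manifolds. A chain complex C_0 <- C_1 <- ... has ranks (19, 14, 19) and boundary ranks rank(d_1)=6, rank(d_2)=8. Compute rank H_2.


rank H_k = rank(ker d_k) - rank(im d_{k+1}).
rank(ker d_2) = rank(C_2) - rank(d_2) = 19 - 8 = 11.
rank(im d_{2+1}) = 0.
rank H_2 = 11 - 0 = 11

11


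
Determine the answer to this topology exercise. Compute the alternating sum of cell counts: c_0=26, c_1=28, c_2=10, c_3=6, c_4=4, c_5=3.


chi = sum_k (-1)^k c_k.
= (-1)^0*26 + (-1)^1*28 + (-1)^2*10 + (-1)^3*6 + (-1)^4*4 + (-1)^5*3
= (26) + (-28) + (10) + (-6) + (4) + (-3)
= 3

3


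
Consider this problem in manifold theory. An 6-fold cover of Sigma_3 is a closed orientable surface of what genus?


For an n-sheeted cover: chi(E) = n * chi(B).
chi(Sigma_3) = 2 - 2*3 = -4.
chi(E) = 6 * (-4) = -24.
genus(E) = (2 - chi(E))/2 = (2 - (-24))/2 = 26/2 = 13

13


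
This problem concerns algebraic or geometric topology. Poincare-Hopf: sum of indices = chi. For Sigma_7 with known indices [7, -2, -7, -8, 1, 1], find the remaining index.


Poincare-Hopf: sum of indices = chi(M).
chi(Sigma_7) = 2 - 2*7 = -12.
Sum of known indices = -8.
x = chi - (sum known) = -12 - (-8) = -4

-4


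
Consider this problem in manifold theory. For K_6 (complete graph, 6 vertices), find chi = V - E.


K_6: V = 6, E = C(6,2) = 15.
chi = V - E = 6 - 15 = -9

-9


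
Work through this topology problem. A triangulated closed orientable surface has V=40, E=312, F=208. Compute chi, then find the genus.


chi = V - E + F = 40 - 312 + 208 = -64
For orientable closed surface: chi = 2 - 2g, so g = (2 - chi)/2.
g = (2 - (-64)) / 2 = 66 / 2 = 33

33


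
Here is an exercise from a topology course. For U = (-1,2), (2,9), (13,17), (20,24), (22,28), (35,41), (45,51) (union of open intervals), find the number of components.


Sort and merge overlapping open intervals.
Merged: (-1,2), (2,9), (13,17), (20,28), (35,41), (45,51).
Number of components = 6

6


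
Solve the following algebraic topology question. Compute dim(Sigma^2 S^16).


Each suspension raises dimension by 1: Sigma S^n = S^{n+1}.
Sigma^2 S^16 = S^{16+2} = S^18

18


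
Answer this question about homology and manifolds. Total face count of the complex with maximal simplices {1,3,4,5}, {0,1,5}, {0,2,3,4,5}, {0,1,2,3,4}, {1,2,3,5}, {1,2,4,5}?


Each maximal simplex on m vertices has 2^m - 1 nonempty faces.
Take the union (dedupe shared faces).
Total distinct faces = 55

55


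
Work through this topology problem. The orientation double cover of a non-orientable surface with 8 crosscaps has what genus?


chi(N_8) = 2 - 8 = -6.
Double cover: chi(Sigma_g) = 2 * chi(N_8) = 2*(-6) = -12.
2 - 2g = -12, so g = (2 - (-12))/2 = 14/2 = 7

7


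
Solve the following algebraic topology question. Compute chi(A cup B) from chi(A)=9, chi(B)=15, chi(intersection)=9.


chi(A cup B) = chi(A) + chi(B) - chi(A cap B)
= 9 + (15) - (9)
= 15

15


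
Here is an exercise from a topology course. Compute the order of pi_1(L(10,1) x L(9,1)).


pi_1(X x Y) = pi_1(X) x pi_1(Y).
pi_1(L(10,1)) = Z/10, pi_1(L(9,1)) = Z/9.
|Z/10 x Z/9| = 10 * 9 = 90

90


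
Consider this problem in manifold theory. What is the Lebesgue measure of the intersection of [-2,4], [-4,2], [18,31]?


Intersection = [max(a_i), min(b_i)] = [18, 2].
Since 18 > 2, the intersection is empty.
Length = 0

0


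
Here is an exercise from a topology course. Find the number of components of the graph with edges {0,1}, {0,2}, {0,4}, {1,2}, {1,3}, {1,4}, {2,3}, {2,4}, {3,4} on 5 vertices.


Run DFS/union-find over 5 vertices.
V = 5, E = 9.
Number of components = 1

1


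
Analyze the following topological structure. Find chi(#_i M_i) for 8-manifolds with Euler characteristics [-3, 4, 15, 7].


For n-manifolds: chi(A#B) = chi(A) + chi(B) - chi(S^8).
chi(S^8) = 1 + (-1)^8 = 2.
chi(#) = (sum chi_i) - (4-1)*chi(S^8) = 23 - 3*2 = 17

17


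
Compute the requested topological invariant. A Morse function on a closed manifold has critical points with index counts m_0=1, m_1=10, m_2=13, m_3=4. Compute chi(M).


Morse theory: chi(M) = sum_k (-1)^k m_k where m_k = #(index-k critical points).
= (1) + (-10) + (13) + (-4) = 0

0


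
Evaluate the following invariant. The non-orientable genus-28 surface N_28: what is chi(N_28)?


For a non-orientable closed surface with k crosscaps: chi = 2 - k.
Here k = 28.
chi = 2 - 28 = -26

-26


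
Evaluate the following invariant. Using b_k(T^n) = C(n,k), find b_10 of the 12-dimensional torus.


By the Kunneth formula, b_k(T^n) = C(n,k).
b_10(T^12) = C(12,10).
C(12,10) = 12!/(10!*2!) = 66

66


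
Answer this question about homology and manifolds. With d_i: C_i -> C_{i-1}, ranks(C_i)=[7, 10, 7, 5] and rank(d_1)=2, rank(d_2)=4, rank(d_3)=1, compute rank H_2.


rank H_k = rank(ker d_k) - rank(im d_{k+1}).
rank(ker d_2) = rank(C_2) - rank(d_2) = 7 - 4 = 3.
rank(im d_{2+1}) = 1.
rank H_2 = 3 - 1 = 2

2


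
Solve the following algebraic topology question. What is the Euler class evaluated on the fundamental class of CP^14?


For any closed oriented manifold, <e(TM),[M]> = chi(M).
chi(CP^14) = 14+1 = 15

15


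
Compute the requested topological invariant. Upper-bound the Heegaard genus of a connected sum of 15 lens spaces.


Heegaard genus satisfies g(A#B) <= g(A) + g(B).
Each lens space has g = 1.
Upper bound: 15 * 1 = 15

15


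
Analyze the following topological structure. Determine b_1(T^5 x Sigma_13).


pi_1(A x B) = pi_1(A) x pi_1(B); rank of abelianization = b_1.
b_1(T^5) = 5, b_1(Sigma_13) = 2*13 = 26.
b_1(product) = 5 + 26 = 31

31


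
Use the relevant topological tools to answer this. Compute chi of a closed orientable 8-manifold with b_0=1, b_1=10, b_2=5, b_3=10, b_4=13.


By Poincare duality b_k = b_{8-k}, so full Betti numbers: b_0=1, b_1=10, b_2=5, b_3=10, b_4=13, b_5=10, b_6=5, b_7=10, b_8=1.
chi = sum (-1)^k b_k = -15

-15


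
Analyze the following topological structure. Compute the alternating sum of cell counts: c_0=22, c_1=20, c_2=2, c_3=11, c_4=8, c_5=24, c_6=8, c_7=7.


chi = sum_k (-1)^k c_k.
= (-1)^0*22 + (-1)^1*20 + (-1)^2*2 + (-1)^3*11 + (-1)^4*8 + (-1)^5*24 + (-1)^6*8 + (-1)^7*7
= (22) + (-20) + (2) + (-11) + (8) + (-24) + (8) + (-7)
= -22

-22


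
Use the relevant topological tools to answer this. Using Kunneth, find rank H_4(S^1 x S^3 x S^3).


Each S^d has Poincare polynomial 1 + t^d.
The product S^1 x S^3 x S^3 has Poincare polynomial prod(1+t^d_i).
Expanding: b_0=1, b_1=1, b_3=2, b_4=2, b_6=1, b_7=1.
b_4 = 2

2


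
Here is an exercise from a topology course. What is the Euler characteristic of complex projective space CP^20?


CP^20 has one cell in each even dimension 0, 2, ..., 2*20 (20+1 cells total).
All cells are even-dimensional, so chi = number of cells.
chi = 20 + 1 = 21

21


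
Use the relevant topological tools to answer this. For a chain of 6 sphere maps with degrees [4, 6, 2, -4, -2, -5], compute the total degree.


Degree is multiplicative: deg(composition) = product of degrees.
= (4) * (6) * (2) * (-4) * (-2) * (-5) = -1920

-1920


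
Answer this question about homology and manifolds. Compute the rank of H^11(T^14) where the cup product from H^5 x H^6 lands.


Cup product: H^p x H^q -> H^{p+q}; here p+q = 5+6 = 11.
rank H^k(T^n) = C(n,k).
C(14,11) = 364

364


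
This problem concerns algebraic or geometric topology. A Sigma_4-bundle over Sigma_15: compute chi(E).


For a fiber bundle F -> E -> B (with CW structure): chi(E) = chi(B) * chi(F).
chi(Sigma_15) = -28, chi(Sigma_4) = -6.
chi(E) = (-28) * (-6) = 168

168


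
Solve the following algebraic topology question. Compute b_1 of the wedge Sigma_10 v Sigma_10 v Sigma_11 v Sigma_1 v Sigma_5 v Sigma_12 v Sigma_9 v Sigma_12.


For a wedge X v Y: reduced H_k(X v Y) = H_k(X) + H_k(Y).
Each Sigma_g contributes b_1 = 2g.
b_1 = 20 + 20 + 22 + 2 + 10 + 24 + 18 + 24 = 140

140


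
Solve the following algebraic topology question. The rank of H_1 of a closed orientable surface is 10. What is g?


For a closed orientable surface: b_1 = 2g.
10 = 2g
g = 10 / 2 = 5

5


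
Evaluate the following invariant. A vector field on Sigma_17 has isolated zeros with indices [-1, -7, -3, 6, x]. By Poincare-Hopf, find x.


Poincare-Hopf: sum of indices = chi(M).
chi(Sigma_17) = 2 - 2*17 = -32.
Sum of known indices = -5.
x = chi - (sum known) = -32 - (-5) = -27

-27


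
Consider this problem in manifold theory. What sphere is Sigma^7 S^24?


Each suspension raises dimension by 1: Sigma S^n = S^{n+1}.
Sigma^7 S^24 = S^{24+7} = S^31

31


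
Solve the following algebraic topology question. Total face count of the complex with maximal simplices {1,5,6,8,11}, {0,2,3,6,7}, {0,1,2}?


Each maximal simplex on m vertices has 2^m - 1 nonempty faces.
Take the union (dedupe shared faces).
Total distinct faces = 64

64


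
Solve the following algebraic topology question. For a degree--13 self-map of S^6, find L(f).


On S^6: L(f) = tr(f_0*) + (-1)^6 tr(f_6*) = 1 + (-1)^6 * deg(f).
L(f) = 1 + (-1)^6 * -13 = 1 + -13 = -12

-12


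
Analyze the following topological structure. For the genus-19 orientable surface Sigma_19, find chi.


For a closed orientable surface of genus g: chi = 2 - 2g.
Here g = 19.
chi = 2 - 2*19 = 2 - 38 = -36

-36


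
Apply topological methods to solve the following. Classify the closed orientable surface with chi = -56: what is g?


chi = 2 - 2g for closed orientable surfaces.
-56 = 2 - 2g
2g = 2 - (-56) = 58
g = 29

29


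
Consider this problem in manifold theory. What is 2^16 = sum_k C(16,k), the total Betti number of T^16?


b_k(T^16) = C(16,k), so the sum over k is sum_k C(16,k) = 2^16.
Total = 2^16 = 65536

65536


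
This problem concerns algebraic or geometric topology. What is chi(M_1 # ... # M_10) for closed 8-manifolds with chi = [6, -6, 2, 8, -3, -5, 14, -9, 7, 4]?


For n-manifolds: chi(A#B) = chi(A) + chi(B) - chi(S^8).
chi(S^8) = 1 + (-1)^8 = 2.
chi(#) = (sum chi_i) - (10-1)*chi(S^8) = 18 - 9*2 = 0

0


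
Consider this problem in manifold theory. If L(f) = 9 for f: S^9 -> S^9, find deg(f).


L(f) = 1 + (-1)^9 deg(f) on S^9.
9 = 1 + (-1)^9 * deg(f)
(-1)^9 * deg(f) = 8
deg(f) = -8

-8


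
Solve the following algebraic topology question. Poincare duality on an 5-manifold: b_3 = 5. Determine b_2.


Poincare duality for closed orientable n-manifolds: b_k = b_{n-k}.
Here n = 5, so b_2 = b_3 = 5

5


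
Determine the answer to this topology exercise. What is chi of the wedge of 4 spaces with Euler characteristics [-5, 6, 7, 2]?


chi(A v B) = chi(A) + chi(B) - 1 (one point identified).
For 4 spaces: chi = (sum chi_i) - (4 - 1).
sum = 10; chi = 10 - 3 = 7

7


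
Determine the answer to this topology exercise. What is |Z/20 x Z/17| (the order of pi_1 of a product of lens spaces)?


pi_1(X x Y) = pi_1(X) x pi_1(Y).
pi_1(L(20,1)) = Z/20, pi_1(L(17,1)) = Z/17.
|Z/20 x Z/17| = 20 * 17 = 340

340


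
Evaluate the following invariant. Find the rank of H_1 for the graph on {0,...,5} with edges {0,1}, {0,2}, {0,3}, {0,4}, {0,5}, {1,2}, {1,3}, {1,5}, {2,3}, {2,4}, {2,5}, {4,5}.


b_1 = E - V + (number of components).
E = 12, V = 6, components = 1.
b_1 = 12 - 6 + 1 = 7

7


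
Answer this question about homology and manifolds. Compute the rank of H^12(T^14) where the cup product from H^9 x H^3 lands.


Cup product: H^p x H^q -> H^{p+q}; here p+q = 9+3 = 12.
rank H^k(T^n) = C(n,k).
C(14,12) = 91

91


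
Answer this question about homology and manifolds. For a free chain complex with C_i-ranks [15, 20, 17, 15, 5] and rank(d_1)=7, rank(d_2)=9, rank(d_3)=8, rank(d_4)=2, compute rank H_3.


rank H_k = rank(ker d_k) - rank(im d_{k+1}).
rank(ker d_3) = rank(C_3) - rank(d_3) = 15 - 8 = 7.
rank(im d_{3+1}) = 2.
rank H_3 = 7 - 2 = 5

5
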